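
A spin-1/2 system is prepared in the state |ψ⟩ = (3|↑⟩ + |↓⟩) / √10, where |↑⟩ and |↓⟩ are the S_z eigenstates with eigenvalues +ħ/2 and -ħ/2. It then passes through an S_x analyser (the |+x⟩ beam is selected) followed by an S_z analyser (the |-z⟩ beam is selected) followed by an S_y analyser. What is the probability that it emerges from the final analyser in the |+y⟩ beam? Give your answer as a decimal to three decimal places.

First analyser (S_x): P(|+x⟩) = |⟨+x|ψ⟩|² = 16/20.
After stage 1 the state is |+x⟩; P(|-z⟩) = |⟨-z|+x⟩|² = 1/2.
After stage 2 the state is |-z⟩; P(|+y⟩) = |⟨+y|-z⟩|² = 1/2.
Joint probability = 16/20 × 1/2 × 1/2 = 0.200.

0.200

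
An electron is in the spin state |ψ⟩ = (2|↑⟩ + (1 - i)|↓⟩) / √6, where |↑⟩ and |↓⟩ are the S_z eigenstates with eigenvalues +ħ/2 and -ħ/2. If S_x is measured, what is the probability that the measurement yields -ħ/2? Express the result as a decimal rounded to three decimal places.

0.167

|-x⟩ = (|↑⟩ - |↓⟩)/√2, so ⟨-x|ψ⟩ = (1 + i) / (√2·√6).
P = |1 + i|² / 12 = 2/12.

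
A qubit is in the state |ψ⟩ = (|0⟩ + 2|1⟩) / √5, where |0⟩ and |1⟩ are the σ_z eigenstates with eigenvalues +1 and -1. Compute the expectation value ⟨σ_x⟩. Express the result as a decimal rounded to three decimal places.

0.800

⟨σ_x⟩ = 2 Re(a* b)/(|a|²+|b|²) with a = 1, b = 2.
a* b = 2, so ⟨σ_x⟩ = 4/5.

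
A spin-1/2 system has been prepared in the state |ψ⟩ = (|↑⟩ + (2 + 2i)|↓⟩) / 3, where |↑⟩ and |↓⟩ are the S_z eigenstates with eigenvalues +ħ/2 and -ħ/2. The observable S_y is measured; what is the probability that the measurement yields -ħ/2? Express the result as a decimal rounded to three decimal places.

|-y⟩ = (|↑⟩ - i|↓⟩)/√2, so ⟨-y|ψ⟩ = (-1 + 2i) / (√2·3).
P = |-1 + 2i|² / 18 = 5/18.

0.278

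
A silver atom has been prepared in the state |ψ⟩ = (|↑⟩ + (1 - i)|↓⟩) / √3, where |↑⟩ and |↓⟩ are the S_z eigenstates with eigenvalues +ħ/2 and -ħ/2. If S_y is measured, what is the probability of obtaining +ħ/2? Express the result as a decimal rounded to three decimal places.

|+y⟩ = (|↑⟩ + i|↓⟩)/√2, so ⟨+y|ψ⟩ = (-i) / (√2·√3).
P = |-i|² / 6 = 1/6.

0.167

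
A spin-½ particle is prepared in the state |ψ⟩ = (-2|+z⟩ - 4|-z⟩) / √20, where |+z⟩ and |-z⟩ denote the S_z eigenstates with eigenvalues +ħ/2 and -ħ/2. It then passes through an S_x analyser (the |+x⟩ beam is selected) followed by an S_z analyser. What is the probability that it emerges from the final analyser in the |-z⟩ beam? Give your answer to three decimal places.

0.450

First analyser (S_x): P(|+x⟩) = |⟨+x|ψ⟩|² = 36/40.
After stage 1 the state is |+x⟩; P(|-z⟩) = |⟨-z|+x⟩|² = 1/2.
Joint probability = 36/40 × 1/2 = 0.450.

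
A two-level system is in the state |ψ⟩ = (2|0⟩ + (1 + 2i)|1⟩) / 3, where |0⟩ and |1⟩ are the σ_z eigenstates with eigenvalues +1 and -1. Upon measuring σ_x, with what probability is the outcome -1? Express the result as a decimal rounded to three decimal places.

|-x⟩ = (|0⟩ - |1⟩)/√2, so ⟨-x|ψ⟩ = (1 - 2i) / (√2·3).
P = |1 - 2i|² / 18 = 5/18.

0.278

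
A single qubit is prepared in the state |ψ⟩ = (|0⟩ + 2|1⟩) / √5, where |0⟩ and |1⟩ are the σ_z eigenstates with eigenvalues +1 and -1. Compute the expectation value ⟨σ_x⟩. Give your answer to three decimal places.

⟨σ_x⟩ = 2 Re(a* b)/(|a|²+|b|²) with a = 1, b = 2.
a* b = 2, so ⟨σ_x⟩ = 4/5.

0.800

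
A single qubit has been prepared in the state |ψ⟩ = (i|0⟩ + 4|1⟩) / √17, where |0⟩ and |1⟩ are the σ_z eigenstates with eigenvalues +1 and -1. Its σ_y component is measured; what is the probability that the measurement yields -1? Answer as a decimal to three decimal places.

|-y⟩ = (|0⟩ - i|1⟩)/√2, so ⟨-y|ψ⟩ = (5i) / (√2·√17).
P = |5i|² / 34 = 25/34.

0.735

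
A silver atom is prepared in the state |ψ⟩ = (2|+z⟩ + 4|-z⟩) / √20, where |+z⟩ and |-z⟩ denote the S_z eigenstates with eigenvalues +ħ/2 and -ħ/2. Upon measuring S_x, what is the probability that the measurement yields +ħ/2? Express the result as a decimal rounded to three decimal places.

0.900

|+x⟩ = (|+z⟩ + |-z⟩)/√2, so ⟨+x|ψ⟩ = (6) / (√2·√20).
P = |6|² / 40 = 36/40.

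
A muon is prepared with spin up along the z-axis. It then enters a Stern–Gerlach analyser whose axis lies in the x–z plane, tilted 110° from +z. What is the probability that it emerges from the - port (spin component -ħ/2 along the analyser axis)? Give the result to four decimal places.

0.6710

For spin-½, the probability of finding spin-up along an axis at angle θ to the initial spin direction is cos²(θ/2); spin-down is sin²(θ/2).
θ = 110°, so P = sin²(55°) ≈ 0.6710.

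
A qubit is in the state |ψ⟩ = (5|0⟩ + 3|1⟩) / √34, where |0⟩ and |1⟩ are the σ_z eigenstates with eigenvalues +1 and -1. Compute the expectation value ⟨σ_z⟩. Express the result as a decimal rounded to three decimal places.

⟨σ_z⟩ = |a|² - |b|² divided by |a|²+|b|², with a, b the |0⟩, |1⟩ amplitudes.
= (25 - 9)/34 = 16/34.

0.471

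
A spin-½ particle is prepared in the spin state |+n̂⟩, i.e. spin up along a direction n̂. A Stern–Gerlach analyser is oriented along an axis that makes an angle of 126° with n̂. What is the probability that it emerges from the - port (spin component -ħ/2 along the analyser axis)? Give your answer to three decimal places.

0.794

For spin-½, the probability of finding spin-up along an axis at angle θ to the initial spin direction is cos²(θ/2); spin-down is sin²(θ/2).
θ = 126°, so P = sin²(63°) ≈ 0.794.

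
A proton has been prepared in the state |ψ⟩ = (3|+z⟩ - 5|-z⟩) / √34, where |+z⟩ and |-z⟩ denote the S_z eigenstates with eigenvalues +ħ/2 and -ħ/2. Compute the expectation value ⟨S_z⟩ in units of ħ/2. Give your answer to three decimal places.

⟨σ_z⟩ = |a|² - |b|² divided by |a|²+|b|², with a, b the |+z⟩, |-z⟩ amplitudes.
= (9 - 25)/34 = -16/34.
⟨S_z⟩ = (ħ/2)·⟨σ_z⟩.

-0.471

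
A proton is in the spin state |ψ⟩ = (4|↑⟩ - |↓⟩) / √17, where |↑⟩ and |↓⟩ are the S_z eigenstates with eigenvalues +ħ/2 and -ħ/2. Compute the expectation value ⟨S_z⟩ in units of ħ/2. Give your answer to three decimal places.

0.882

⟨σ_z⟩ = |a|² - |b|² divided by |a|²+|b|², with a, b the |↑⟩, |↓⟩ amplitudes.
= (16 - 1)/17 = 15/17.
⟨S_z⟩ = (ħ/2)·⟨σ_z⟩.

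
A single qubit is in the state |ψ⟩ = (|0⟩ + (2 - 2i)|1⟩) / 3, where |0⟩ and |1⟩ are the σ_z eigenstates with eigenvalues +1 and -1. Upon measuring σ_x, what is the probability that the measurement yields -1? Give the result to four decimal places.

0.2778

|-x⟩ = (|0⟩ - |1⟩)/√2, so ⟨-x|ψ⟩ = (-1 + 2i) / (√2·3).
P = |-1 + 2i|² / 18 = 5/18.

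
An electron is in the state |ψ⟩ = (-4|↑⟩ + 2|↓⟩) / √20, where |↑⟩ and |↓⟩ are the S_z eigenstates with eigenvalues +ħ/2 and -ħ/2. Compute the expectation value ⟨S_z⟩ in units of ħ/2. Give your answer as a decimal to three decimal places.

0.600

⟨σ_z⟩ = |a|² - |b|² divided by |a|²+|b|², with a, b the |↑⟩, |↓⟩ amplitudes.
= (16 - 4)/20 = 12/20.
⟨S_z⟩ = (ħ/2)·⟨σ_z⟩.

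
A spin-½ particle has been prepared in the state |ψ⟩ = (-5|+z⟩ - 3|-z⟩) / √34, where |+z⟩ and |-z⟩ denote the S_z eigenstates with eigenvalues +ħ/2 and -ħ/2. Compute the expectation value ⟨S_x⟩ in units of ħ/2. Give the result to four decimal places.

0.8824

⟨σ_x⟩ = 2 Re(a* b)/(|a|²+|b|²) with a = -5, b = -3.
a* b = 15, so ⟨σ_x⟩ = 30/34.
⟨S_x⟩ = (ħ/2)·⟨σ_x⟩.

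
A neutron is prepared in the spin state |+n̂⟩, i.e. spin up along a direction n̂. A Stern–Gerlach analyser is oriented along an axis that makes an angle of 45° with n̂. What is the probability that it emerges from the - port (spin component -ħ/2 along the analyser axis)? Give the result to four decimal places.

For spin-½, the probability of finding spin-up along an axis at angle θ to the initial spin direction is cos²(θ/2); spin-down is sin²(θ/2).
θ = 45°, so P = sin²(22.5°) ≈ 0.1464.

0.1464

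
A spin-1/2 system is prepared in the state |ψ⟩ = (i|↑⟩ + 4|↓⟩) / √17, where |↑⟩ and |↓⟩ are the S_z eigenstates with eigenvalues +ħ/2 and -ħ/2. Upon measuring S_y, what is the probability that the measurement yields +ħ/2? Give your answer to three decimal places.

|+y⟩ = (|↑⟩ + i|↓⟩)/√2, so ⟨+y|ψ⟩ = (-3i) / (√2·√17).
P = |-3i|² / 34 = 9/34.

0.265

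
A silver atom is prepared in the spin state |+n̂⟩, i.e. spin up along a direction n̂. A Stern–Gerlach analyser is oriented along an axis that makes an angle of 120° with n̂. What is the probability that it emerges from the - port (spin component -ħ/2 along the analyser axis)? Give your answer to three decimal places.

0.750

For spin-½, the probability of finding spin-up along an axis at angle θ to the initial spin direction is cos²(θ/2); spin-down is sin²(θ/2).
θ = 120°, so P = sin²(60°) ≈ 0.750.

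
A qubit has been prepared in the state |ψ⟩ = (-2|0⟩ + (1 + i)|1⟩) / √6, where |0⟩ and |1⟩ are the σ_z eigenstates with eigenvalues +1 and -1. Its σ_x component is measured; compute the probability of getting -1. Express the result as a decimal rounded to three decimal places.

|-x⟩ = (|0⟩ - |1⟩)/√2, so ⟨-x|ψ⟩ = (-3 - i) / (√2·√6).
P = |-3 - i|² / 12 = 10/12.

0.833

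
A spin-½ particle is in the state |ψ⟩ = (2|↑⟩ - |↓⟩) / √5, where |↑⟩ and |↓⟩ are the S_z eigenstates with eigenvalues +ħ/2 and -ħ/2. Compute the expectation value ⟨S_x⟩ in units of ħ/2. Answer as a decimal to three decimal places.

-0.800

⟨σ_x⟩ = 2 Re(a* b)/(|a|²+|b|²) with a = 2, b = -1.
a* b = -2, so ⟨σ_x⟩ = -4/5.
⟨S_x⟩ = (ħ/2)·⟨σ_x⟩.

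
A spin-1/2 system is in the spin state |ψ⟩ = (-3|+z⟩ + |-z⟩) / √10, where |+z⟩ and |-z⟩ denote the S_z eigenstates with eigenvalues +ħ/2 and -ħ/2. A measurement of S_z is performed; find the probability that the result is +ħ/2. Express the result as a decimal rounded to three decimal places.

The +ħ/2 outcome corresponds to |+z⟩. Its amplitude in |ψ⟩ is -3/√10.
P = |-3|² / 10 = 9/10.

0.900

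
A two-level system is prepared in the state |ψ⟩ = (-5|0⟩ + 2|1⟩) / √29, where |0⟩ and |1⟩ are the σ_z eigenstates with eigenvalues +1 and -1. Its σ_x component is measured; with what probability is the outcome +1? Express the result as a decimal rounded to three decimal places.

0.155

|+x⟩ = (|0⟩ + |1⟩)/√2, so ⟨+x|ψ⟩ = (-3) / (√2·√29).
P = |-3|² / 58 = 9/58.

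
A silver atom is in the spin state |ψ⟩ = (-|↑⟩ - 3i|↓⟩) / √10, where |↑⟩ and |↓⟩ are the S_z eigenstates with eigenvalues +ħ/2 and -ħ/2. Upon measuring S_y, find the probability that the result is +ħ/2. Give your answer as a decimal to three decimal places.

|+y⟩ = (|↑⟩ + i|↓⟩)/√2, so ⟨+y|ψ⟩ = (-4) / (√2·√10).
P = |-4|² / 20 = 16/20.

0.800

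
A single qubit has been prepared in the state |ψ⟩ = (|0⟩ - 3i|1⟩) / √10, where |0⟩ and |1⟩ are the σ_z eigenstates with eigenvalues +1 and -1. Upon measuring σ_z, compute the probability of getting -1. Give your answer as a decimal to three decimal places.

The -1 outcome corresponds to |1⟩. Its amplitude in |ψ⟩ is -3i/√10.
P = |-3i|² / 10 = 9/10.

0.900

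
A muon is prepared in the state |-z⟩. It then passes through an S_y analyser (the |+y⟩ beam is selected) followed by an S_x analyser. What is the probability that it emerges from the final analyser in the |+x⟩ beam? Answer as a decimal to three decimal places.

First analyser (S_y): from |-z⟩, P(|+y⟩) = 1/2.
After stage 1 the state is |+y⟩; P(|+x⟩) = |⟨+x|+y⟩|² = 1/2.
Joint probability = 1/2 × 1/2 = 0.250.

0.250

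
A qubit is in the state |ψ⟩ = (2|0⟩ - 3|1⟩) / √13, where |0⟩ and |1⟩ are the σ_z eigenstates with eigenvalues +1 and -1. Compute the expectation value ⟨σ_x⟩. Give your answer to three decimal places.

⟨σ_x⟩ = 2 Re(a* b)/(|a|²+|b|²) with a = 2, b = -3.
a* b = -6, so ⟨σ_x⟩ = -12/13.

-0.923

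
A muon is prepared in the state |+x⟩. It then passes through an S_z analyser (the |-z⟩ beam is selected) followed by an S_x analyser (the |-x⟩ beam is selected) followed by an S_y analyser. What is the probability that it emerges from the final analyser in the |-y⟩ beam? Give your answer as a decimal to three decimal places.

0.125

First analyser (S_z): from |+x⟩, P(|-z⟩) = 1/2.
After stage 1 the state is |-z⟩; P(|-x⟩) = |⟨-x|-z⟩|² = 1/2.
After stage 2 the state is |-x⟩; P(|-y⟩) = |⟨-y|-x⟩|² = 1/2.
Joint probability = 1/2 × 1/2 × 1/2 = 0.125.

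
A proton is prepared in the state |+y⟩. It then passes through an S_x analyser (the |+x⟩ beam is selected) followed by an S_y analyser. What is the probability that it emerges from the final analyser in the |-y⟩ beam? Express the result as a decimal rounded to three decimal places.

0.250

First analyser (S_x): from |+y⟩, P(|+x⟩) = 1/2.
After stage 1 the state is |+x⟩; P(|-y⟩) = |⟨-y|+x⟩|² = 1/2.
Joint probability = 1/2 × 1/2 = 0.250.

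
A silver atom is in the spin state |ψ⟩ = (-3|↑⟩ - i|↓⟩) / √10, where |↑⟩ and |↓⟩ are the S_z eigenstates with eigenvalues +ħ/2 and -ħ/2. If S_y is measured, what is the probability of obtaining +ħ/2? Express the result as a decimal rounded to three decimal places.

0.800

|+y⟩ = (|↑⟩ + i|↓⟩)/√2, so ⟨+y|ψ⟩ = (-4) / (√2·√10).
P = |-4|² / 20 = 16/20.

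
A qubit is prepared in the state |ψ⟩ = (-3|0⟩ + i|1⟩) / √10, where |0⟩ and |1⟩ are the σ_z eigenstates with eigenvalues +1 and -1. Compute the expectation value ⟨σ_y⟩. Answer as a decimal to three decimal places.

⟨σ_y⟩ = 2 Im(a* b)/(|a|²+|b|²) with a = -3, b = i.
a* b = -3i, so ⟨σ_y⟩ = -6/10.

-0.600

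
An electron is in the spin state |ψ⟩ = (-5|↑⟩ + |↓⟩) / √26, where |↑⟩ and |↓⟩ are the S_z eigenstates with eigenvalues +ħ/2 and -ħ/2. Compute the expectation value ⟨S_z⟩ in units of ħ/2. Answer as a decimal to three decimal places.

0.923

⟨σ_z⟩ = |a|² - |b|² divided by |a|²+|b|², with a, b the |↑⟩, |↓⟩ amplitudes.
= (25 - 1)/26 = 24/26.
⟨S_z⟩ = (ħ/2)·⟨σ_z⟩.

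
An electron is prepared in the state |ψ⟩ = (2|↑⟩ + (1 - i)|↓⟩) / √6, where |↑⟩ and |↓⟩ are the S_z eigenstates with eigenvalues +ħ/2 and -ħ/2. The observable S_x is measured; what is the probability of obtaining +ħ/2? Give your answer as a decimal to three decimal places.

0.833

|+x⟩ = (|↑⟩ + |↓⟩)/√2, so ⟨+x|ψ⟩ = (3 - i) / (√2·√6).
P = |3 - i|² / 12 = 10/12.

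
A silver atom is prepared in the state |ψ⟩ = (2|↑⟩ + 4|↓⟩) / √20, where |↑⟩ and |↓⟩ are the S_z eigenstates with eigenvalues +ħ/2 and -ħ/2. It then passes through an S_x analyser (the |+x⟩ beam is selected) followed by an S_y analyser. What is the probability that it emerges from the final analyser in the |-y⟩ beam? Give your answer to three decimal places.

0.450

First analyser (S_x): P(|+x⟩) = |⟨+x|ψ⟩|² = 36/40.
After stage 1 the state is |+x⟩; P(|-y⟩) = |⟨-y|+x⟩|² = 1/2.
Joint probability = 36/40 × 1/2 = 0.450.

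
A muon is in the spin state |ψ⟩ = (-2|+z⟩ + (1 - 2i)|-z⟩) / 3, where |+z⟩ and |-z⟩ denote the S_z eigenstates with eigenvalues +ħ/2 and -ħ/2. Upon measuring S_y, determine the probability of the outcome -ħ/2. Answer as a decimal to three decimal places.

|-y⟩ = (|+z⟩ - i|-z⟩)/√2, so ⟨-y|ψ⟩ = (i) / (√2·3).
P = |i|² / 18 = 1/18.

0.056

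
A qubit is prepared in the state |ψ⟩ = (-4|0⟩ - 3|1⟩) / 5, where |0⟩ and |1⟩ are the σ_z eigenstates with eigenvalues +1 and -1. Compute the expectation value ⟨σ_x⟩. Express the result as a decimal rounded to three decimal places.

0.960

⟨σ_x⟩ = 2 Re(a* b)/(|a|²+|b|²) with a = -4, b = -3.
a* b = 12, so ⟨σ_x⟩ = 24/25.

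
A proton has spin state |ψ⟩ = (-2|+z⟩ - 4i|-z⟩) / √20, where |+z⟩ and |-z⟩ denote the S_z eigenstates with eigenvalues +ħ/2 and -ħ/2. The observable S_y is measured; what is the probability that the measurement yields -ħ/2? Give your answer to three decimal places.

|-y⟩ = (|+z⟩ - i|-z⟩)/√2, so ⟨-y|ψ⟩ = (2) / (√2·√20).
P = |2|² / 40 = 4/40.

0.100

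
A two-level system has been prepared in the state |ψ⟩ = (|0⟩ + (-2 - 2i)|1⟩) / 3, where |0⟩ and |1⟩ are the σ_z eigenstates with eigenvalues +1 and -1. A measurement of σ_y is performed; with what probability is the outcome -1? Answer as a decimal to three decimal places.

|-y⟩ = (|0⟩ - i|1⟩)/√2, so ⟨-y|ψ⟩ = (3 - 2i) / (√2·3).
P = |3 - 2i|² / 18 = 13/18.

0.722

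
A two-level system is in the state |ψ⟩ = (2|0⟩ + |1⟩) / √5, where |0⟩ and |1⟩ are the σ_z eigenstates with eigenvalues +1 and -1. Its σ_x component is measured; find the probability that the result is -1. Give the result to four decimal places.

|-x⟩ = (|0⟩ - |1⟩)/√2, so ⟨-x|ψ⟩ = (1) / (√2·√5).
P = |1|² / 10 = 1/10.

0.1000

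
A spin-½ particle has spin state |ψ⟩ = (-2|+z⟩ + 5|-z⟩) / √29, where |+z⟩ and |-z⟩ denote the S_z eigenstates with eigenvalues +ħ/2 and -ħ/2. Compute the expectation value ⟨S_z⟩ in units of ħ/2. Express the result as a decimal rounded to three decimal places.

⟨σ_z⟩ = |a|² - |b|² divided by |a|²+|b|², with a, b the |+z⟩, |-z⟩ amplitudes.
= (4 - 25)/29 = -21/29.
⟨S_z⟩ = (ħ/2)·⟨σ_z⟩.

-0.724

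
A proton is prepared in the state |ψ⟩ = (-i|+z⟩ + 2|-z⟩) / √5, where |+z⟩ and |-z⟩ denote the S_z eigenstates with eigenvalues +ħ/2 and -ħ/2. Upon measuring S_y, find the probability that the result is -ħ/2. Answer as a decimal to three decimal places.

|-y⟩ = (|+z⟩ - i|-z⟩)/√2, so ⟨-y|ψ⟩ = (i) / (√2·√5).
P = |i|² / 10 = 1/10.

0.100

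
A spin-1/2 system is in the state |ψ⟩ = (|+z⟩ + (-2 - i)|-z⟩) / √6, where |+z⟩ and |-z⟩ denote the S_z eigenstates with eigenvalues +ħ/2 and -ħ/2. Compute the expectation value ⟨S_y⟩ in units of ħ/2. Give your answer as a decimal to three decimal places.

⟨σ_y⟩ = 2 Im(a* b)/(|a|²+|b|²) with a = 1, b = (-2 - i).
a* b = (-2 - i), so ⟨σ_y⟩ = -2/6.
⟨S_y⟩ = (ħ/2)·⟨σ_y⟩.

-0.333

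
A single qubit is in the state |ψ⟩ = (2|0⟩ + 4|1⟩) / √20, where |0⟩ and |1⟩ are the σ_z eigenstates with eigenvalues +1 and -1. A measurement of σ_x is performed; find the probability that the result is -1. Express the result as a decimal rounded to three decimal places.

0.100

|-x⟩ = (|0⟩ - |1⟩)/√2, so ⟨-x|ψ⟩ = (-2) / (√2·√20).
P = |-2|² / 40 = 4/40.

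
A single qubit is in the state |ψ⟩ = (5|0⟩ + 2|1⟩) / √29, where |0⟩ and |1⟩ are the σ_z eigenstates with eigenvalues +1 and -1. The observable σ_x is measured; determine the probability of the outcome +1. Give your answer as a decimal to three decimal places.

0.845

|+x⟩ = (|0⟩ + |1⟩)/√2, so ⟨+x|ψ⟩ = (7) / (√2·√29).
P = |7|² / 58 = 49/58.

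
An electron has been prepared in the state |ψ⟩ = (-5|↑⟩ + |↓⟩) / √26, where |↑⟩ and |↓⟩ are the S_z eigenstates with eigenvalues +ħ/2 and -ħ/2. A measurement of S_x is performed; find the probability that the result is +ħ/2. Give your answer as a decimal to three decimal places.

0.308

|+x⟩ = (|↑⟩ + |↓⟩)/√2, so ⟨+x|ψ⟩ = (-4) / (√2·√26).
P = |-4|² / 52 = 16/52.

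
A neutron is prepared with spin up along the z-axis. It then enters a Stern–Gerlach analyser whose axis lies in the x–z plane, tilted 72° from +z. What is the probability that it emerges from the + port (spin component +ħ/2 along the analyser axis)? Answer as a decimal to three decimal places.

For spin-½, the probability of finding spin-up along an axis at angle θ to the initial spin direction is cos²(θ/2); spin-down is sin²(θ/2).
θ = 72°, so P = cos²(36°) ≈ 0.655.

0.655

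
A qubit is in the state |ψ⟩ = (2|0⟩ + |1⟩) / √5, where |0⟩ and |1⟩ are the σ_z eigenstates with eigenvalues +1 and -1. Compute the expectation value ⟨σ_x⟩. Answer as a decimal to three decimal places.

0.800

⟨σ_x⟩ = 2 Re(a* b)/(|a|²+|b|²) with a = 2, b = 1.
a* b = 2, so ⟨σ_x⟩ = 4/5.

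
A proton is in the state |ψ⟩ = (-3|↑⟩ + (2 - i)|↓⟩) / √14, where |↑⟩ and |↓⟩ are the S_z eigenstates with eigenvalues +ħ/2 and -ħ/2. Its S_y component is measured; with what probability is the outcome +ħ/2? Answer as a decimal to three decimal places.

0.714

|+y⟩ = (|↑⟩ + i|↓⟩)/√2, so ⟨+y|ψ⟩ = (-4 - 2i) / (√2·√14).
P = |-4 - 2i|² / 28 = 20/28.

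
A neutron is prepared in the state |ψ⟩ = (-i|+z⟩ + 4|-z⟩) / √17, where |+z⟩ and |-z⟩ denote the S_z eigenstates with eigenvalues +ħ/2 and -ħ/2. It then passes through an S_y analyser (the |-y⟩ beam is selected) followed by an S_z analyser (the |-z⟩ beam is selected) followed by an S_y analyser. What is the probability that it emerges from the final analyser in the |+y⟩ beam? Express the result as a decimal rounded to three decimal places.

First analyser (S_y): P(|-y⟩) = |⟨-y|ψ⟩|² = 9/34.
After stage 1 the state is |-y⟩; P(|-z⟩) = |⟨-z|-y⟩|² = 1/2.
After stage 2 the state is |-z⟩; P(|+y⟩) = |⟨+y|-z⟩|² = 1/2.
Joint probability = 9/34 × 1/2 × 1/2 = 0.066.

0.066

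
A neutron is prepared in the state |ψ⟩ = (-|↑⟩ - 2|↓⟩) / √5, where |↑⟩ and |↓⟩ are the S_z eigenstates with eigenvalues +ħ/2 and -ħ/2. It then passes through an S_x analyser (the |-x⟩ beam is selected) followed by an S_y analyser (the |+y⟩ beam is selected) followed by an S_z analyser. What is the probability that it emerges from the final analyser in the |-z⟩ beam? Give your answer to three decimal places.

0.025

First analyser (S_x): P(|-x⟩) = |⟨-x|ψ⟩|² = 1/10.
After stage 1 the state is |-x⟩; P(|+y⟩) = |⟨+y|-x⟩|² = 1/2.
After stage 2 the state is |+y⟩; P(|-z⟩) = |⟨-z|+y⟩|² = 1/2.
Joint probability = 1/10 × 1/2 × 1/2 = 0.025.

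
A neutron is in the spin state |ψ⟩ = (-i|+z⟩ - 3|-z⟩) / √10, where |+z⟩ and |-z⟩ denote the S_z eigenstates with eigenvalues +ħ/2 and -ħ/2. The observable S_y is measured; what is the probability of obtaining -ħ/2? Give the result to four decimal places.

0.8000

|-y⟩ = (|+z⟩ - i|-z⟩)/√2, so ⟨-y|ψ⟩ = (-4i) / (√2·√10).
P = |-4i|² / 20 = 16/20.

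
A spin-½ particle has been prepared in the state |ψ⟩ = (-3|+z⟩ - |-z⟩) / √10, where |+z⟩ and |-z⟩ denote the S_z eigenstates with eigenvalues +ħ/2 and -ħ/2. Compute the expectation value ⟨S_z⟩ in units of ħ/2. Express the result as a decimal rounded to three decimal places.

⟨σ_z⟩ = |a|² - |b|² divided by |a|²+|b|², with a, b the |+z⟩, |-z⟩ amplitudes.
= (9 - 1)/10 = 8/10.
⟨S_z⟩ = (ħ/2)·⟨σ_z⟩.

0.800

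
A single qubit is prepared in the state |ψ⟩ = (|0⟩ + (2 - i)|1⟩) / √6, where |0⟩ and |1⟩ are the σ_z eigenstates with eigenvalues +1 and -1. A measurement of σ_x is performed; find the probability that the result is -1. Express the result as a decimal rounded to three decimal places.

0.167

|-x⟩ = (|0⟩ - |1⟩)/√2, so ⟨-x|ψ⟩ = (-1 + i) / (√2·√6).
P = |-1 + i|² / 12 = 2/12.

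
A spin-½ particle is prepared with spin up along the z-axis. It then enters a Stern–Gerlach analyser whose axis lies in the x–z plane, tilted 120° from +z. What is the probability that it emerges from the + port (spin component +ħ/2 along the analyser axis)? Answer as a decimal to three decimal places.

For spin-½, the probability of finding spin-up along an axis at angle θ to the initial spin direction is cos²(θ/2); spin-down is sin²(θ/2).
θ = 120°, so P = cos²(60°) ≈ 0.250.

0.250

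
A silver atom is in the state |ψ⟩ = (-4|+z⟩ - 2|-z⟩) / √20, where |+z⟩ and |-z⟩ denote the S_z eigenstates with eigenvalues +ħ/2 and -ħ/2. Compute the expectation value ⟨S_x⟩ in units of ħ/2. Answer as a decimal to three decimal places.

⟨σ_x⟩ = 2 Re(a* b)/(|a|²+|b|²) with a = -4, b = -2.
a* b = 8, so ⟨σ_x⟩ = 16/20.
⟨S_x⟩ = (ħ/2)·⟨σ_x⟩.

0.800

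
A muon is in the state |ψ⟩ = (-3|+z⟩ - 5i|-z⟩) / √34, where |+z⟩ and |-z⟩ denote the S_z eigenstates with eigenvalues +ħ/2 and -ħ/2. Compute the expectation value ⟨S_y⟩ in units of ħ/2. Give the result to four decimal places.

0.8824

⟨σ_y⟩ = 2 Im(a* b)/(|a|²+|b|²) with a = -3, b = -5i.
a* b = 15i, so ⟨σ_y⟩ = 30/34.
⟨S_y⟩ = (ħ/2)·⟨σ_y⟩.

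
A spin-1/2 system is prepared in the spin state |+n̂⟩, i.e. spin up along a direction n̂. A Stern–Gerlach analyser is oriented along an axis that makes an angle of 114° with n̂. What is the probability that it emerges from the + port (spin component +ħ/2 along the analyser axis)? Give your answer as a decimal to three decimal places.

For spin-½, the probability of finding spin-up along an axis at angle θ to the initial spin direction is cos²(θ/2); spin-down is sin²(θ/2).
θ = 114°, so P = cos²(57°) ≈ 0.297.

0.297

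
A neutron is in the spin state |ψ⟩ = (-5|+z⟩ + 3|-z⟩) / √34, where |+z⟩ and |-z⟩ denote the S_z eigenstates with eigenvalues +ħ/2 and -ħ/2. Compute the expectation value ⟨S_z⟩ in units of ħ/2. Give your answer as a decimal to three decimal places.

⟨σ_z⟩ = |a|² - |b|² divided by |a|²+|b|², with a, b the |+z⟩, |-z⟩ amplitudes.
= (25 - 9)/34 = 16/34.
⟨S_z⟩ = (ħ/2)·⟨σ_z⟩.

0.471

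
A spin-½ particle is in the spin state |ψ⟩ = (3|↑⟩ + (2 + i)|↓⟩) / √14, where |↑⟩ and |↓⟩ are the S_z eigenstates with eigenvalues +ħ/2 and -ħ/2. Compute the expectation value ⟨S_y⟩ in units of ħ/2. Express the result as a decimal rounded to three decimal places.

⟨σ_y⟩ = 2 Im(a* b)/(|a|²+|b|²) with a = 3, b = (2 + i).
a* b = (6 + 3i), so ⟨σ_y⟩ = 6/14.
⟨S_y⟩ = (ħ/2)·⟨σ_y⟩.

0.429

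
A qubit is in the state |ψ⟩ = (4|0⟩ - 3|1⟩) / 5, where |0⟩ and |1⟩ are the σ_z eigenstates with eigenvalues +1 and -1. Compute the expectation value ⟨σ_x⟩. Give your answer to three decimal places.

-0.960

⟨σ_x⟩ = 2 Re(a* b)/(|a|²+|b|²) with a = 4, b = -3.
a* b = -12, so ⟨σ_x⟩ = -24/25.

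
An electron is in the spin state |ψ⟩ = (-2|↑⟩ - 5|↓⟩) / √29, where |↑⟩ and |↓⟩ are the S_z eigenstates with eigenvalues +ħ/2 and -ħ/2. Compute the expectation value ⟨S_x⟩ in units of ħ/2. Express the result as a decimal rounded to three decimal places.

⟨σ_x⟩ = 2 Re(a* b)/(|a|²+|b|²) with a = -2, b = -5.
a* b = 10, so ⟨σ_x⟩ = 20/29.
⟨S_x⟩ = (ħ/2)·⟨σ_x⟩.

0.690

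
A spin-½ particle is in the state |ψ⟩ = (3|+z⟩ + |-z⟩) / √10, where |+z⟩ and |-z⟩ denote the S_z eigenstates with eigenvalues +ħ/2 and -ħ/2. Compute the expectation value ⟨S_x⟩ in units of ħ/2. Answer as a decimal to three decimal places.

⟨σ_x⟩ = 2 Re(a* b)/(|a|²+|b|²) with a = 3, b = 1.
a* b = 3, so ⟨σ_x⟩ = 6/10.
⟨S_x⟩ = (ħ/2)·⟨σ_x⟩.

0.600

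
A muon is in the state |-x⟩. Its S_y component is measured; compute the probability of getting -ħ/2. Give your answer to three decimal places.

0.500

In the S_z basis, |-x⟩ = (|↑⟩ - |↓⟩)/√2 and |-y⟩ = (|↑⟩ - i|↓⟩)/√2.
|⟨-y|-x⟩|² = 1/2.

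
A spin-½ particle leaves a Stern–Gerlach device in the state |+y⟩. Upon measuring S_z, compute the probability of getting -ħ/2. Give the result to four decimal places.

In the S_z basis, |+y⟩ = (|↑⟩ + i|↓⟩)/√2 and |-z⟩ = |↓⟩.
|⟨-z|+y⟩|² = 1/2.

0.5000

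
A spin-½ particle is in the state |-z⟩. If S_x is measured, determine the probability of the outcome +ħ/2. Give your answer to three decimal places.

0.500

In the S_z basis, |-z⟩ = |-z⟩ and |+x⟩ = (|+z⟩ + |-z⟩)/√2.
|⟨+x|-z⟩|² = 1/2.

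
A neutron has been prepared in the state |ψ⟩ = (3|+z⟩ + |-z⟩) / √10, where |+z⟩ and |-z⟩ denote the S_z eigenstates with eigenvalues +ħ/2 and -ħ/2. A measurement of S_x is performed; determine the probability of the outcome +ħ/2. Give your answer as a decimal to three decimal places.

0.800

|+x⟩ = (|+z⟩ + |-z⟩)/√2, so ⟨+x|ψ⟩ = (4) / (√2·√10).
P = |4|² / 20 = 16/20.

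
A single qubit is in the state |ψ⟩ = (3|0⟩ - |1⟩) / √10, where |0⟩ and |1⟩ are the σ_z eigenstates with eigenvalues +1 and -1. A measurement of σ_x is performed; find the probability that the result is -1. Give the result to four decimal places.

0.8000

|-x⟩ = (|0⟩ - |1⟩)/√2, so ⟨-x|ψ⟩ = (4) / (√2·√10).
P = |4|² / 20 = 16/20.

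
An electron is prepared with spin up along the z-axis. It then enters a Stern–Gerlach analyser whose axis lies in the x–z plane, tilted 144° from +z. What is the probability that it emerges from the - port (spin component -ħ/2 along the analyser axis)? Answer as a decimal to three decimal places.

0.905

For spin-½, the probability of finding spin-up along an axis at angle θ to the initial spin direction is cos²(θ/2); spin-down is sin²(θ/2).
θ = 144°, so P = sin²(72°) ≈ 0.905.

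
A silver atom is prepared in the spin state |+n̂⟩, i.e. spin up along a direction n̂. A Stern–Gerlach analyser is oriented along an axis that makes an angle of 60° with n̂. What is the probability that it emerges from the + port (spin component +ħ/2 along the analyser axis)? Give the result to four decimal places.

0.7500

For spin-½, the probability of finding spin-up along an axis at angle θ to the initial spin direction is cos²(θ/2); spin-down is sin²(θ/2).
θ = 60°, so P = cos²(30°) ≈ 0.7500.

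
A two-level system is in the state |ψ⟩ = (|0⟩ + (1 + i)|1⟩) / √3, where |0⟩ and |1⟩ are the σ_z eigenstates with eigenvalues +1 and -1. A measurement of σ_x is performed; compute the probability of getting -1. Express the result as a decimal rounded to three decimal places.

|-x⟩ = (|0⟩ - |1⟩)/√2, so ⟨-x|ψ⟩ = (-i) / (√2·√3).
P = |-i|² / 6 = 1/6.

0.167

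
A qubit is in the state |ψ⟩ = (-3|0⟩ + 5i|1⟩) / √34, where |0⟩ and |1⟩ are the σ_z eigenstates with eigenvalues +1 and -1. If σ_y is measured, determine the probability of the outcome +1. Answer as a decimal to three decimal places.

|+y⟩ = (|0⟩ + i|1⟩)/√2, so ⟨+y|ψ⟩ = (2) / (√2·√34).
P = |2|² / 68 = 4/68.

0.059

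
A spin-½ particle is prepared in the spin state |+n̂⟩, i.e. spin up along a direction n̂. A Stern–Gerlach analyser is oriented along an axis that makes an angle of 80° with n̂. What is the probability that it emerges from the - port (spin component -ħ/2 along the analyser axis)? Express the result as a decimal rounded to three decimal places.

0.413

For spin-½, the probability of finding spin-up along an axis at angle θ to the initial spin direction is cos²(θ/2); spin-down is sin²(θ/2).
θ = 80°, so P = sin²(40°) ≈ 0.413.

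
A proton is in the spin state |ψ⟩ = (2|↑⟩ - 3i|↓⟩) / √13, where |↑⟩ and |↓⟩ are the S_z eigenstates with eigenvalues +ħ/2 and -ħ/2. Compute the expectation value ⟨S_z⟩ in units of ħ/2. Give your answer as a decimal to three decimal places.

-0.385

⟨σ_z⟩ = |a|² - |b|² divided by |a|²+|b|², with a, b the |↑⟩, |↓⟩ amplitudes.
= (4 - 9)/13 = -5/13.
⟨S_z⟩ = (ħ/2)·⟨σ_z⟩.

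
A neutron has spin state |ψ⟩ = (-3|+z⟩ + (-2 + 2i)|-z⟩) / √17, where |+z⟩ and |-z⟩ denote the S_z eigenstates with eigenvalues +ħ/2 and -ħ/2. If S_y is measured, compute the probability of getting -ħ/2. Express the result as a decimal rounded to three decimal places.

|-y⟩ = (|+z⟩ - i|-z⟩)/√2, so ⟨-y|ψ⟩ = (-5 - 2i) / (√2·√17).
P = |-5 - 2i|² / 34 = 29/34.

0.853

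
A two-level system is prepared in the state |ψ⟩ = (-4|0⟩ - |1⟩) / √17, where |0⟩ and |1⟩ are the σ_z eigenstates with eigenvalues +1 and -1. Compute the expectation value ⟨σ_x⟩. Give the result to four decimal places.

0.4706

⟨σ_x⟩ = 2 Re(a* b)/(|a|²+|b|²) with a = -4, b = -1.
a* b = 4, so ⟨σ_x⟩ = 8/17.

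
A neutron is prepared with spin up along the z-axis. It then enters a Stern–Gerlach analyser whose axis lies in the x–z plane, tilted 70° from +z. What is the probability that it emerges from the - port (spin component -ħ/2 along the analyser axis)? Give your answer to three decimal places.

0.329

For spin-½, the probability of finding spin-up along an axis at angle θ to the initial spin direction is cos²(θ/2); spin-down is sin²(θ/2).
θ = 70°, so P = sin²(35°) ≈ 0.329.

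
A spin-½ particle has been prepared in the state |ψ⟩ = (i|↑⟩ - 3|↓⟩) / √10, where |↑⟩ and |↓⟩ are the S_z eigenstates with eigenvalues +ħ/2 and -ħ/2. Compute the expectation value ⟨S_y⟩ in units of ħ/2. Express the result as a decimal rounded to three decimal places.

⟨σ_y⟩ = 2 Im(a* b)/(|a|²+|b|²) with a = i, b = -3.
a* b = 3i, so ⟨σ_y⟩ = 6/10.
⟨S_y⟩ = (ħ/2)·⟨σ_y⟩.

0.600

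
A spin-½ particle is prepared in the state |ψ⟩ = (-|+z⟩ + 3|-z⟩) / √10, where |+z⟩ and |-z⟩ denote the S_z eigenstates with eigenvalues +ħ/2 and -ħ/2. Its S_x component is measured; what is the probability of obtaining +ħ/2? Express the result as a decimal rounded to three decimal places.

|+x⟩ = (|+z⟩ + |-z⟩)/√2, so ⟨+x|ψ⟩ = (2) / (√2·√10).
P = |2|² / 20 = 4/20.

0.200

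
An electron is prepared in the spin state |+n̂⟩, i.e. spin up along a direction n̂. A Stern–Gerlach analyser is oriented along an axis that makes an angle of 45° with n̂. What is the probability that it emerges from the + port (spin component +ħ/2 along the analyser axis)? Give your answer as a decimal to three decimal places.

0.854

For spin-½, the probability of finding spin-up along an axis at angle θ to the initial spin direction is cos²(θ/2); spin-down is sin²(θ/2).
θ = 45°, so P = cos²(22.5°) ≈ 0.854.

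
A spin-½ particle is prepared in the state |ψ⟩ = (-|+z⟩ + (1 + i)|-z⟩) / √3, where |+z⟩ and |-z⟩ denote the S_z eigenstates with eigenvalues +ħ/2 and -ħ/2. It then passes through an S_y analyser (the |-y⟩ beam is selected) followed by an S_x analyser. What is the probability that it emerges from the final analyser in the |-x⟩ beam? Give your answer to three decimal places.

First analyser (S_y): P(|-y⟩) = |⟨-y|ψ⟩|² = 5/6.
After stage 1 the state is |-y⟩; P(|-x⟩) = |⟨-x|-y⟩|² = 1/2.
Joint probability = 5/6 × 1/2 = 0.417.

0.417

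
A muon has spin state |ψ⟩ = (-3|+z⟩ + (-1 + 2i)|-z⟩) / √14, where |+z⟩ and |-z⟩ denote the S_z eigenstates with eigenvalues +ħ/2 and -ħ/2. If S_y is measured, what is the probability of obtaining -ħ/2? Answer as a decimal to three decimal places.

0.929

|-y⟩ = (|+z⟩ - i|-z⟩)/√2, so ⟨-y|ψ⟩ = (-5 - i) / (√2·√14).
P = |-5 - i|² / 28 = 26/28.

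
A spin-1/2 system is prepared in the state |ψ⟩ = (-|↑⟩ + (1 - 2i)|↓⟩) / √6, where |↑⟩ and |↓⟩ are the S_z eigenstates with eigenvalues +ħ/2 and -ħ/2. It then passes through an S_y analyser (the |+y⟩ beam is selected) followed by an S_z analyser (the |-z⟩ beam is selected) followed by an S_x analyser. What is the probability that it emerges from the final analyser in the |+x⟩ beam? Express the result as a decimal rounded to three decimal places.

0.208

First analyser (S_y): P(|+y⟩) = |⟨+y|ψ⟩|² = 10/12.
After stage 1 the state is |+y⟩; P(|-z⟩) = |⟨-z|+y⟩|² = 1/2.
After stage 2 the state is |-z⟩; P(|+x⟩) = |⟨+x|-z⟩|² = 1/2.
Joint probability = 10/12 × 1/2 × 1/2 = 0.208.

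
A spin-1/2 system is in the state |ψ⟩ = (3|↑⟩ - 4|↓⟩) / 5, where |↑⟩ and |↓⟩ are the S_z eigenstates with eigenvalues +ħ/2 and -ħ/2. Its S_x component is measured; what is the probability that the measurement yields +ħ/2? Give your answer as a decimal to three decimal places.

|+x⟩ = (|↑⟩ + |↓⟩)/√2, so ⟨+x|ψ⟩ = (-1) / (√2·5).
P = |-1|² / 50 = 1/50.

0.020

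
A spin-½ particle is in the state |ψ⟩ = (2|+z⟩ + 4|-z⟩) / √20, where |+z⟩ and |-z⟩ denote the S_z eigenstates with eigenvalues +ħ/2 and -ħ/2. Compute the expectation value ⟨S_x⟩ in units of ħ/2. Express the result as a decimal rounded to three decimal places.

⟨σ_x⟩ = 2 Re(a* b)/(|a|²+|b|²) with a = 2, b = 4.
a* b = 8, so ⟨σ_x⟩ = 16/20.
⟨S_x⟩ = (ħ/2)·⟨σ_x⟩.

0.800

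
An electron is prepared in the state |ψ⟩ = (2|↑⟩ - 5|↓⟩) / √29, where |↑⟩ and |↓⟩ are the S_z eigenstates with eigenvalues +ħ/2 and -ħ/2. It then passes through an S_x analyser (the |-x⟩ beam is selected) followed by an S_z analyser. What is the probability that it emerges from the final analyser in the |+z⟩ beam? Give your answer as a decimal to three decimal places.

First analyser (S_x): P(|-x⟩) = |⟨-x|ψ⟩|² = 49/58.
After stage 1 the state is |-x⟩; P(|+z⟩) = |⟨+z|-x⟩|² = 1/2.
Joint probability = 49/58 × 1/2 = 0.422.

0.422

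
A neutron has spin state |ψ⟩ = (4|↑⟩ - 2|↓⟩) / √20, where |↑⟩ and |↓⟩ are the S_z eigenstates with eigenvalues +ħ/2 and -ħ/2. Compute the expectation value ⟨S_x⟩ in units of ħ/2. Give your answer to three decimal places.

⟨σ_x⟩ = 2 Re(a* b)/(|a|²+|b|²) with a = 4, b = -2.
a* b = -8, so ⟨σ_x⟩ = -16/20.
⟨S_x⟩ = (ħ/2)·⟨σ_x⟩.

-0.800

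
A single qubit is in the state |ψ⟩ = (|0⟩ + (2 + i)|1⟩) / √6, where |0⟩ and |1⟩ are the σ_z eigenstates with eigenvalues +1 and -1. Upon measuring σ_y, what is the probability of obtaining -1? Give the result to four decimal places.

0.3333

|-y⟩ = (|0⟩ - i|1⟩)/√2, so ⟨-y|ψ⟩ = (2i) / (√2·√6).
P = |2i|² / 12 = 4/12.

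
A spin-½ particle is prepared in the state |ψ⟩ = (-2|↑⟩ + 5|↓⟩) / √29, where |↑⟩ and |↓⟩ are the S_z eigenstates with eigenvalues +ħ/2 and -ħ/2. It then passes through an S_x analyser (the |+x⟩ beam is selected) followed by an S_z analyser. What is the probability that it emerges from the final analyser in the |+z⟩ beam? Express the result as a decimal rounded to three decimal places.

0.078

First analyser (S_x): P(|+x⟩) = |⟨+x|ψ⟩|² = 9/58.
After stage 1 the state is |+x⟩; P(|+z⟩) = |⟨+z|+x⟩|² = 1/2.
Joint probability = 9/58 × 1/2 = 0.078.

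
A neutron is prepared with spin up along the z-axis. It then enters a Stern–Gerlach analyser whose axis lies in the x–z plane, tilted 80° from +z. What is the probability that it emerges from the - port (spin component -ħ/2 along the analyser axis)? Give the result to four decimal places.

For spin-½, the probability of finding spin-up along an axis at angle θ to the initial spin direction is cos²(θ/2); spin-down is sin²(θ/2).
θ = 80°, so P = sin²(40°) ≈ 0.4132.

0.4132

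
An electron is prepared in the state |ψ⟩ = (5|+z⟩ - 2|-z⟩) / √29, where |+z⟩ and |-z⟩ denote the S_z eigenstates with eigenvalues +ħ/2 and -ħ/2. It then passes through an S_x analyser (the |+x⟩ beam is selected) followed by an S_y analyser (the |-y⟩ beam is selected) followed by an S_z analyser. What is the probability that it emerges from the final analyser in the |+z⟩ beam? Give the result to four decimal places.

First analyser (S_x): P(|+x⟩) = |⟨+x|ψ⟩|² = 9/58.
After stage 1 the state is |+x⟩; P(|-y⟩) = |⟨-y|+x⟩|² = 1/2.
After stage 2 the state is |-y⟩; P(|+z⟩) = |⟨+z|-y⟩|² = 1/2.
Joint probability = 9/58 × 1/2 × 1/2 = 0.0388.

0.0388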